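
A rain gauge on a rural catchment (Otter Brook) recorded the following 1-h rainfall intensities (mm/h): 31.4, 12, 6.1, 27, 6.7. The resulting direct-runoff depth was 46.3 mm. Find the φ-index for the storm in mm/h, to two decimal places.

φ ≈ 8.03 mm/h

Only the 3 blocks with intensity above φ contribute runoff: 31.4, 12, 27 mm/h.
Σ(I−φ)·Δt = d  ⇒  (31.4+12+27 − 3φ)·1 = 46.3
φ = (70.40 − 46.3/1) / 3 = 8.03 mm/h.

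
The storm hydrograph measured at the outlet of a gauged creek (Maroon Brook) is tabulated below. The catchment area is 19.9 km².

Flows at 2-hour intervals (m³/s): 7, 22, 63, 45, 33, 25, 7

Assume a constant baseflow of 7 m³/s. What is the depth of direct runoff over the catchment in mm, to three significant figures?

d ≈ 55.4 mm

Direct runoff: 0.0, 15.0, 56.0, 38.0, 26.0, 18.0, 0.0 m³/s; ΣQ_DR = 153.0 m³/s.
V = ΣQ_DR · Δt = 153.0 × 7200 s = 1.102 × 10^6 m³.
Over A = 19.9 km², depth = V / A = 55.4 mm.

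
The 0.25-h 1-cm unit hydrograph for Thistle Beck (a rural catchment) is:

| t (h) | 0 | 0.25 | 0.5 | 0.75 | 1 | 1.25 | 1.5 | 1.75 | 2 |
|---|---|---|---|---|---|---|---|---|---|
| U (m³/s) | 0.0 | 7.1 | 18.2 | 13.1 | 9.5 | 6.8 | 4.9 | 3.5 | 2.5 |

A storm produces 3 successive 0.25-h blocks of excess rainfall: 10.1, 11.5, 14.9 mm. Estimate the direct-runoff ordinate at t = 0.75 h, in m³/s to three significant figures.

Q ≈ 44.7 m³/s

By discrete convolution, Q_j = Σ (P_i / 10 mm) · U_{j−i}.
At t = 0.75 h (j=3): Q = (10.1/10)·13.1 + (11.5/10)·18.2 + (14.9/10)·7.1 = 44.7 m³/s.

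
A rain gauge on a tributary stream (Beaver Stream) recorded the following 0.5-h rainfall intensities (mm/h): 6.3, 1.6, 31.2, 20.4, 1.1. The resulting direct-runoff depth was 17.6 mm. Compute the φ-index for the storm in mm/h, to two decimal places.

Only the 2 blocks with intensity above φ contribute runoff: 31.2, 20.4 mm/h.
Σ(I−φ)·Δt = d  ⇒  (31.2+20.4 − 2φ)·0.5 = 17.6
φ = (51.60 − 17.6/0.5) / 2 = 8.20 mm/h.

φ ≈ 8.20 mm/h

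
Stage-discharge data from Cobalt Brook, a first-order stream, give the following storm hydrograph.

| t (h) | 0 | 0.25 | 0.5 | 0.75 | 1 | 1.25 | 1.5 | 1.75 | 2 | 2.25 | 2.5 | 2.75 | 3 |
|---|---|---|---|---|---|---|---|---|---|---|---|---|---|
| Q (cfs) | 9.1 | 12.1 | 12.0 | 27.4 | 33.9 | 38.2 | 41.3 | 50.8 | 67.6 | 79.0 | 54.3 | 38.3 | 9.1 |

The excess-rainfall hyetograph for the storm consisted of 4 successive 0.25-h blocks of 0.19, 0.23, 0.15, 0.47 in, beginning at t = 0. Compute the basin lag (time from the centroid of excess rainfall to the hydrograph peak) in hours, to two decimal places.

t_L ≈ 1.66 h

Centroid of excess rainfall: t_c = Σ P_i·t̄_i / ΣP_i = 0.5913 h (block centres at 0.125, 0.375, 0.625, 0.875 h).
Hydrograph peak occurs at t = 2.25 h, so basin lag t_L = 2.25 − 0.5913 = 1.66 h.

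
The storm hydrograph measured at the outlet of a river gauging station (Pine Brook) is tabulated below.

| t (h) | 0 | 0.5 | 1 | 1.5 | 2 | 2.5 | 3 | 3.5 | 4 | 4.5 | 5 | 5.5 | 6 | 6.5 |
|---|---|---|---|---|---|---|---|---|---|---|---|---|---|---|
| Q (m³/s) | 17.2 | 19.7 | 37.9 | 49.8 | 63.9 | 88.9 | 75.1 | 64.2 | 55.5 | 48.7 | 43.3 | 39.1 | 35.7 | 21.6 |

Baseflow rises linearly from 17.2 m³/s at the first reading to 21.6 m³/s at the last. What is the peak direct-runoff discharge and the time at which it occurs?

Subtracting baseflow gives direct-runoff ordinates: 0.00, 2.16, 20.02, 31.58, 45.35, 70.01, 55.87, 44.63, 35.59, 28.45, 22.72, 18.18, 14.44, 0.00 m³/s.
The maximum is 70.01 m³/s, occurring at the reading for t = 2.5 h.

Q_p = 70.01 m³/s at t = 2.5 h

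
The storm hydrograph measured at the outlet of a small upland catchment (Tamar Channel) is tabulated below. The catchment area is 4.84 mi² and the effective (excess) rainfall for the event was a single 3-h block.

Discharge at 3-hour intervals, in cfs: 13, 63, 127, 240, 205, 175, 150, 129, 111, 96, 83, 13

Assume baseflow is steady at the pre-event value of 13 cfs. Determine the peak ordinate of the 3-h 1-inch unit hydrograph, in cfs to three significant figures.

Direct runoff: 0.0, 50.0, 114.0, 227.0, 192.0, 162.0, 137.0, 116.0, 98.0, 83.0, 70.0, 0.0 cfs; ΣQ_DR = 1249 cfs, peak = 227.0 cfs.
Runoff depth d = ΣQ_DR·Δt / A = 1249 × 10800 / (4.84 mi²) = 1.200 in.
The 1-inch UH is the DRH scaled by (1 in)/d, so U_p = 227.0 × 1/1.200 = 189 cfs.

U_p ≈ 189 cfs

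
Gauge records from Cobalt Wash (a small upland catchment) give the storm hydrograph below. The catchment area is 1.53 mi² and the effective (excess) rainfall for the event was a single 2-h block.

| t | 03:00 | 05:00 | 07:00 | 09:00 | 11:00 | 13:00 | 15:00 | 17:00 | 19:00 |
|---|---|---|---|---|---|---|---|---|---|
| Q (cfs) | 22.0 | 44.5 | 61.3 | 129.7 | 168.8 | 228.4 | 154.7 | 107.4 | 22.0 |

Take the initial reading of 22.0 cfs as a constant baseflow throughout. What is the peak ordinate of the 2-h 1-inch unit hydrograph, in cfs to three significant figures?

Direct runoff: 0.0, 22.5, 39.3, 107.7, 146.8, 206.4, 132.7, 85.4, 0.0 cfs; ΣQ_DR = 740.8 cfs, peak = 206.4 cfs.
Runoff depth d = ΣQ_DR·Δt / A = 740.8 × 7200 / (1.53 mi²) = 1.501 in.
The 1-inch UH is the DRH scaled by (1 in)/d, so U_p = 206.4 × 1/1.501 = 138 cfs.

U_p ≈ 138 cfs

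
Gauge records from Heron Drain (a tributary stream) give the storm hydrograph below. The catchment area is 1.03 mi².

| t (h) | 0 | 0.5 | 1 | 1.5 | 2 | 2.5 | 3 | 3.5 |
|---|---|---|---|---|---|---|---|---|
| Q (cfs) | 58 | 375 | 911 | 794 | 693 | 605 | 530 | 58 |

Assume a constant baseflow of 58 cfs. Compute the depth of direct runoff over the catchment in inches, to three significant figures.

Direct runoff: 0.0, 317.0, 853.0, 736.0, 635.0, 547.0, 472.0, 0.0 cfs; ΣQ_DR = 3560 cfs.
V = ΣQ_DR · Δt = 3560 × 1800 s = 6.408 × 10^6 ft³.
Over A = 1.03 mi², depth = V / A = 2.68 in.

d ≈ 2.68 in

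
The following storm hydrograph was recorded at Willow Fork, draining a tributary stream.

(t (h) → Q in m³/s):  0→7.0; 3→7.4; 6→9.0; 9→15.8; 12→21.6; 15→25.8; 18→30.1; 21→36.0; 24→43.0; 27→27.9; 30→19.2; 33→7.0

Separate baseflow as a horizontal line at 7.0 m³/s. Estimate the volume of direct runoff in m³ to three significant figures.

Direct-runoff ordinates (Q − Q_b): 0.0, 0.4, 2.0, 8.8, 14.6, 18.8, 23.1, 29.0, 36.0, 20.9, 12.2, 0.0 m³/s.
ΣQ_DR = 165.8 m³/s.
With Δt = 3 h = 10800 s, V = ΣQ_DR · Δt = 165.8 × 10800 = 1.79 × 10^6 m³.

V ≈ 1.79 × 10^6 m³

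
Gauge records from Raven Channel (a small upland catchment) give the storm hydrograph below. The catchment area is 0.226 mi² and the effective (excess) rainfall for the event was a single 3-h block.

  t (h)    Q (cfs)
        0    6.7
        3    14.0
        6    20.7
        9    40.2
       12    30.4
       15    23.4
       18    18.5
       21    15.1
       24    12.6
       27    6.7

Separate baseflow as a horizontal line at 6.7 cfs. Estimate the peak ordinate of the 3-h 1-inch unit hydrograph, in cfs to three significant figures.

Direct runoff: 0.0, 7.3, 14.0, 33.5, 23.7, 16.7, 11.8, 8.4, 5.9, 0.0 cfs; ΣQ_DR = 121.3 cfs, peak = 33.5 cfs.
Runoff depth d = ΣQ_DR·Δt / A = 121.3 × 10800 / (0.226 mi²) = 2.495 in.
The 1-inch UH is the DRH scaled by (1 in)/d, so U_p = 33.5 × 1/2.495 = 13.4 cfs.

U_p ≈ 13.4 cfs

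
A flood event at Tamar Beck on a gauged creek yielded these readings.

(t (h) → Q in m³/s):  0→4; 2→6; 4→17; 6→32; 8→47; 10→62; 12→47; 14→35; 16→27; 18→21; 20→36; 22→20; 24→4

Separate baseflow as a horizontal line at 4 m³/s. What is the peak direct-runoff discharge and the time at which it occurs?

Subtracting baseflow gives direct-runoff ordinates: 0.0, 2.0, 13.0, 28.0, 43.0, 58.0, 43.0, 31.0, 23.0, 17.0, 32.0, 16.0, 0.0 m³/s.
The maximum is 58.0 m³/s, occurring at the reading for t = 10 h.

Q_p = 58.0 m³/s at t = 10 h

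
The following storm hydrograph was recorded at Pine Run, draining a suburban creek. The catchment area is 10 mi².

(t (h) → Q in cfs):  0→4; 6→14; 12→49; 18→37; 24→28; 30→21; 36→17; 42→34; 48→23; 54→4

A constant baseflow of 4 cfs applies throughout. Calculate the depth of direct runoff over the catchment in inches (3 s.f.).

Direct runoff: 0.0, 10.0, 45.0, 33.0, 24.0, 17.0, 13.0, 30.0, 19.0, 0.0 cfs; ΣQ_DR = 191.0 cfs.
V = ΣQ_DR · Δt = 191.0 × 21600 s = 4.126 × 10^6 ft³.
Over A = 10 mi², depth = V / A = 0.178 in.

d ≈ 0.178 in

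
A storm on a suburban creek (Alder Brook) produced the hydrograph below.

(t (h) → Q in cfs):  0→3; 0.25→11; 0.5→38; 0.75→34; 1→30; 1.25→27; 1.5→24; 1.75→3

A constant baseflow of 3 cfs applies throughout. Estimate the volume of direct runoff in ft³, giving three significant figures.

V ≈ 1.31 × 10^5 ft³

Direct-runoff ordinates (Q − Q_b): 0.0, 8.0, 35.0, 31.0, 27.0, 24.0, 21.0, 0.0 cfs.
ΣQ_DR = 146.0 cfs.
With Δt = 0.25 h = 900 s, V = ΣQ_DR · Δt = 146.0 × 900 = 1.31 × 10^5 ft³.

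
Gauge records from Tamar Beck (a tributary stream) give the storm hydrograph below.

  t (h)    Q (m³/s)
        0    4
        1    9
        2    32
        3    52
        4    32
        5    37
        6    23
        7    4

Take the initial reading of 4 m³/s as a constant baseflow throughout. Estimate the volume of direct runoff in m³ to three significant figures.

V ≈ 5.80 × 10^5 m³

Direct-runoff ordinates (Q − Q_b): 0.0, 5.0, 28.0, 48.0, 28.0, 33.0, 19.0, 0.0 m³/s.
ΣQ_DR = 161.0 m³/s.
With Δt = 1 h = 3600 s, V = ΣQ_DR · Δt = 161.0 × 3600 = 5.80 × 10^5 m³.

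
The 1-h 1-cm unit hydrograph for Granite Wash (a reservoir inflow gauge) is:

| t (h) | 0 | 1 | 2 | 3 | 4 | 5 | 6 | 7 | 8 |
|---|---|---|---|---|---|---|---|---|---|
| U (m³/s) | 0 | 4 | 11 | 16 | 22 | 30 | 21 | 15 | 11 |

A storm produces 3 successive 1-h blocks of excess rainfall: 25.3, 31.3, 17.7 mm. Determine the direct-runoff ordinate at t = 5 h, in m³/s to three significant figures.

Q ≈ 173 m³/s

By discrete convolution, Q_j = Σ (P_i / 10 mm) · U_{j−i}.
At t = 5 h (j=5): Q = (25.3/10)·30 + (31.3/10)·22 + (17.7/10)·16 = 173 m³/s.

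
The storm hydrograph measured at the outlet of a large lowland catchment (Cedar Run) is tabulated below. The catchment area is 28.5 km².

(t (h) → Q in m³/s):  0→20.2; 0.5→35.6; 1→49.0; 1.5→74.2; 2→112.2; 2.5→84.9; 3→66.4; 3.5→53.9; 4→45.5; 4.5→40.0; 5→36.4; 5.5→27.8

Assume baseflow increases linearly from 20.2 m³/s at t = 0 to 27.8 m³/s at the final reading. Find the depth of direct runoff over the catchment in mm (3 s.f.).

Direct runoff: 0.00, 14.71, 27.42, 51.93, 89.24, 61.25, 42.05, 28.86, 19.77, 13.58, 9.29, 0.00 m³/s; ΣQ_DR = 358.1 m³/s.
V = ΣQ_DR · Δt = 358.1 × 1800 s = 6.446 × 10^5 m³.
Over A = 28.5 km², depth = V / A = 22.6 mm.

d ≈ 22.6 mm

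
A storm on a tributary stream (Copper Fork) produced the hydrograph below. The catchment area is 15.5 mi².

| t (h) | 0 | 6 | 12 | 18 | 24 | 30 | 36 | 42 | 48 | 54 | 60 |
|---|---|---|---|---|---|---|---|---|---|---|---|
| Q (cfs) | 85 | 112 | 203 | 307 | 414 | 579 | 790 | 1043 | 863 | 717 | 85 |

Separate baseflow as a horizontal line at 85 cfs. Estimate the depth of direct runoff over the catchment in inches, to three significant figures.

d ≈ 2.56 in

Direct runoff: 0.0, 27.0, 118.0, 222.0, 329.0, 494.0, 705.0, 958.0, 778.0, 632.0, 0.0 cfs; ΣQ_DR = 4263 cfs.
V = ΣQ_DR · Δt = 4263 × 21600 s = 9.208 × 10^7 ft³.
Over A = 15.5 mi², depth = V / A = 2.56 in.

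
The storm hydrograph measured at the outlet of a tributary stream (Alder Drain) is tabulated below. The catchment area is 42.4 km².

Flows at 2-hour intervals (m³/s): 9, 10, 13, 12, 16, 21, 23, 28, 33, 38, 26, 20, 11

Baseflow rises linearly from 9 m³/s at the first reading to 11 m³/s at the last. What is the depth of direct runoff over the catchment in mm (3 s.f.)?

Direct runoff: 0.00, 0.83, 3.67, 2.50, 6.33, 11.17, 13.00, 17.83, 22.67, 27.50, 15.33, 9.17, 0.00 m³/s; ΣQ_DR = 130.0 m³/s.
V = ΣQ_DR · Δt = 130.0 × 7200 s = 9.360 × 10^5 m³.
Over A = 42.4 km², depth = V / A = 22.1 mm.

d ≈ 22.1 mm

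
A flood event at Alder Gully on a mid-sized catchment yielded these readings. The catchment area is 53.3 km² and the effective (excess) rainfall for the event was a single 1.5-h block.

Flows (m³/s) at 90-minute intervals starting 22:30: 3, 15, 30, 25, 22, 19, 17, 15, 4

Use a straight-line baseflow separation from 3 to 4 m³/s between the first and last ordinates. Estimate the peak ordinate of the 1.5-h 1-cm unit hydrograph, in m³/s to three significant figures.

Direct runoff: 0.00, 11.88, 26.75, 21.62, 18.50, 15.38, 13.25, 11.12, 0.00 m³/s; ΣQ_DR = 118.5 m³/s, peak = 26.75 m³/s.
Runoff depth d = ΣQ_DR·Δt / A = 118.5 × 5400 / (53.3 km²) = 12.01 mm.
The 1-cm UH is the DRH scaled by (10 mm)/d, so U_p = 26.75 × 10/12.01 = 22.3 m³/s.

U_p ≈ 22.3 m³/s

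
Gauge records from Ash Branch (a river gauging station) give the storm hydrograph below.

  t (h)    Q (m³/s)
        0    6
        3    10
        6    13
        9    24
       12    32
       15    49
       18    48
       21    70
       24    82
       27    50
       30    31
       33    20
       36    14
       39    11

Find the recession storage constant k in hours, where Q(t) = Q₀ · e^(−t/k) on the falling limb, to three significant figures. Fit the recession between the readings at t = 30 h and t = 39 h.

On the falling limb, Q drops from 31 to 11 m³/s between t = 30 h and t = 39 h (Δt = 9 h).
k = −Δt / ln(Q₂/Q₁) = −9 / ln(11/31) = 8.69 h.

k ≈ 8.69 h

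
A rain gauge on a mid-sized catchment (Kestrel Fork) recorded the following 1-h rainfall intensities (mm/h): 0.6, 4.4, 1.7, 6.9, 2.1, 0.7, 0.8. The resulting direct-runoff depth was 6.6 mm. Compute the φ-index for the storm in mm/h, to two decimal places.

Only the 2 blocks with intensity above φ contribute runoff: 4.4, 6.9 mm/h.
Σ(I−φ)·Δt = d  ⇒  (4.4+6.9 − 2φ)·1 = 6.6
φ = (11.30 − 6.6/1) / 2 = 2.35 mm/h.

φ ≈ 2.35 mm/h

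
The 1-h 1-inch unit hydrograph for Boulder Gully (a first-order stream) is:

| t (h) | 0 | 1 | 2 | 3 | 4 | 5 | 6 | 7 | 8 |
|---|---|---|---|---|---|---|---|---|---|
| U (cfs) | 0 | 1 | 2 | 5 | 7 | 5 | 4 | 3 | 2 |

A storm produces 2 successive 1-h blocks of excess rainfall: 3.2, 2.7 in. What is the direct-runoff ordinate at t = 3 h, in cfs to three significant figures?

By discrete convolution, Q_j = Σ (P_i / 1 in) · U_{j−i}.
At t = 3 h (j=3): Q = (3.2/1)·5 + (2.7/1)·2 = 21.4 cfs.

Q ≈ 21.4 cfs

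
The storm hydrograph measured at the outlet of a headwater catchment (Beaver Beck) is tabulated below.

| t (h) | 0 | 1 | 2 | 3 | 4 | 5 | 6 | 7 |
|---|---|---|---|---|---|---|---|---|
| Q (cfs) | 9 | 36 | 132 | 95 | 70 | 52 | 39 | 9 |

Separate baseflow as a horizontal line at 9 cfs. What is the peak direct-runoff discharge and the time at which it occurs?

Q_p = 123.0 cfs at t = 2 h

Subtracting baseflow gives direct-runoff ordinates: 0.0, 27.0, 123.0, 86.0, 61.0, 43.0, 30.0, 0.0 cfs.
The maximum is 123.0 cfs, occurring at the reading for t = 2 h.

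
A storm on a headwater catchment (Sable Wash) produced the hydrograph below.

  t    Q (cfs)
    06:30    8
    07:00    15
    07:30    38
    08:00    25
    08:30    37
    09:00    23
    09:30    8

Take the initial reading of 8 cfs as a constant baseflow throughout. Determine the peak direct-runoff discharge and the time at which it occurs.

Subtracting baseflow gives direct-runoff ordinates: 0.0, 7.0, 30.0, 17.0, 29.0, 15.0, 0.0 cfs.
The maximum is 30.0 cfs, occurring at the reading for t = 07:30.

Q_p = 30.0 cfs at t = 07:30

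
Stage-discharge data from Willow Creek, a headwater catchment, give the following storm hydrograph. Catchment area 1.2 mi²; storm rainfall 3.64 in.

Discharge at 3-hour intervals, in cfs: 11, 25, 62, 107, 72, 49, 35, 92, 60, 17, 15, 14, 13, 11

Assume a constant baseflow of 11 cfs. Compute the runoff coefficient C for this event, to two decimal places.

ΣQ_DR = 429.0 cfs; V = ΣQ_DR·Δt = 4.633 × 10^6 ft³.
Runoff depth d = V / A = 1.662 in.
C = d / P = 1.662 / 3.64 = 0.46.

C ≈ 0.46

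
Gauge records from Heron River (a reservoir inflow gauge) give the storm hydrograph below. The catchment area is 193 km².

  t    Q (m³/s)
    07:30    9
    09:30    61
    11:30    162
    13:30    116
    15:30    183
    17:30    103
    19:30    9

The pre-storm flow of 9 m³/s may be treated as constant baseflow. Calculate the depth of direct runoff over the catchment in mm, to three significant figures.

Direct runoff: 0.0, 52.0, 153.0, 107.0, 174.0, 94.0, 0.0 m³/s; ΣQ_DR = 580.0 m³/s.
V = ΣQ_DR · Δt = 580.0 × 7200 s = 4.176 × 10^6 m³.
Over A = 193 km², depth = V / A = 21.6 mm.

d ≈ 21.6 mm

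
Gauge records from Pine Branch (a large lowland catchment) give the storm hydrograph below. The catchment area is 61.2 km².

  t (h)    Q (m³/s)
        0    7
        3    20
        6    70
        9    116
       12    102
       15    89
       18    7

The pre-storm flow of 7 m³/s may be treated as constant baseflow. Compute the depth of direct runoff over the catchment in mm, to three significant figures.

Direct runoff: 0.0, 13.0, 63.0, 109.0, 95.0, 82.0, 0.0 m³/s; ΣQ_DR = 362.0 m³/s.
V = ΣQ_DR · Δt = 362.0 × 10800 s = 3.910 × 10^6 m³.
Over A = 61.2 km², depth = V / A = 63.9 mm.

d ≈ 63.9 mm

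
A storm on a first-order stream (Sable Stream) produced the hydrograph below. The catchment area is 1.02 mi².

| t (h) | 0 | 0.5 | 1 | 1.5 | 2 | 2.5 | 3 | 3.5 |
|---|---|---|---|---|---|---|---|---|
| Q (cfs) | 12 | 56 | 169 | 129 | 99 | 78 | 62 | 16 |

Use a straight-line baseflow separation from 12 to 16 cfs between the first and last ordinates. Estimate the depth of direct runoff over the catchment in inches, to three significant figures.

Direct runoff: 0.00, 43.43, 155.86, 115.29, 84.71, 63.14, 46.57, 0.00 cfs; ΣQ_DR = 509.0 cfs.
V = ΣQ_DR · Δt = 509.0 × 1800 s = 9.162 × 10^5 ft³.
Over A = 1.02 mi², depth = V / A = 0.387 in.

d ≈ 0.387 in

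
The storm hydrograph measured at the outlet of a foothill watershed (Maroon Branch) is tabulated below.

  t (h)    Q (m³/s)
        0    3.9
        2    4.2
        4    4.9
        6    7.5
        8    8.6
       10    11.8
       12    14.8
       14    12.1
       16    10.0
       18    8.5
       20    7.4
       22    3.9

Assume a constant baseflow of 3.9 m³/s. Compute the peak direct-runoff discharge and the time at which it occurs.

Q_p = 10.9 m³/s at t = 12 h

Subtracting baseflow gives direct-runoff ordinates: 0.0, 0.3, 1.0, 3.6, 4.7, 7.9, 10.9, 8.2, 6.1, 4.6, 3.5, 0.0 m³/s.
The maximum is 10.9 m³/s, occurring at the reading for t = 12 h.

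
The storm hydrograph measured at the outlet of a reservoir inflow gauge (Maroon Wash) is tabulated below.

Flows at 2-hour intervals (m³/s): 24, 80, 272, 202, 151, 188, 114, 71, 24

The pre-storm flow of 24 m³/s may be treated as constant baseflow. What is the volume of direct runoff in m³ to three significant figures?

V ≈ 6.55 × 10^6 m³

Direct-runoff ordinates (Q − Q_b): 0.0, 56.0, 248.0, 178.0, 127.0, 164.0, 90.0, 47.0, 0.0 m³/s.
ΣQ_DR = 910.0 m³/s.
With Δt = 2 h = 7200 s, V = ΣQ_DR · Δt = 910.0 × 7200 = 6.55 × 10^6 m³.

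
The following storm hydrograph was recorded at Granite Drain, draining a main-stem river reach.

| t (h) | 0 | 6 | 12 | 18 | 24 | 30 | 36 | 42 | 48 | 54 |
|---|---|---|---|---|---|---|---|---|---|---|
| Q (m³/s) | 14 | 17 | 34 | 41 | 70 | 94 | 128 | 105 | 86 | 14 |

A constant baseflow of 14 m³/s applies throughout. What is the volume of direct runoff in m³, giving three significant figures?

V ≈ 1.00 × 10^7 m³

Direct-runoff ordinates (Q − Q_b): 0.0, 3.0, 20.0, 27.0, 56.0, 80.0, 114.0, 91.0, 72.0, 0.0 m³/s.
ΣQ_DR = 463.0 m³/s.
With Δt = 6 h = 21600 s, V = ΣQ_DR · Δt = 463.0 × 21600 = 1.00 × 10^7 m³.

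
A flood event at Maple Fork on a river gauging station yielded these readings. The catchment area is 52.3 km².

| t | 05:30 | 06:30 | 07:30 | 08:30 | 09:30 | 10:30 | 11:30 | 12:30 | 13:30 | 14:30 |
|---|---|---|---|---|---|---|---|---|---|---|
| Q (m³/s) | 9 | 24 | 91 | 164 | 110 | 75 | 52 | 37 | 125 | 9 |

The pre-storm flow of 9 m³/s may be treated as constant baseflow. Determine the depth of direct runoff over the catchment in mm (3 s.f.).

d ≈ 41.7 mm

Direct runoff: 0.0, 15.0, 82.0, 155.0, 101.0, 66.0, 43.0, 28.0, 116.0, 0.0 m³/s; ΣQ_DR = 606.0 m³/s.
V = ΣQ_DR · Δt = 606.0 × 3600 s = 2.182 × 10^6 m³.
Over A = 52.3 km², depth = V / A = 41.7 mm.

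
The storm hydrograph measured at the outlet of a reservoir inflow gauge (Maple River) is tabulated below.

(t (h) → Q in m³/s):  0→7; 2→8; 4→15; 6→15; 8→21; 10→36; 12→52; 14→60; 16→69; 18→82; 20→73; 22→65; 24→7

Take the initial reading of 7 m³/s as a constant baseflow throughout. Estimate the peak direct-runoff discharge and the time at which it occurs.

Subtracting baseflow gives direct-runoff ordinates: 0.0, 1.0, 8.0, 8.0, 14.0, 29.0, 45.0, 53.0, 62.0, 75.0, 66.0, 58.0, 0.0 m³/s.
The maximum is 75.0 m³/s, occurring at the reading for t = 18 h.

Q_p = 75.0 m³/s at t = 18 h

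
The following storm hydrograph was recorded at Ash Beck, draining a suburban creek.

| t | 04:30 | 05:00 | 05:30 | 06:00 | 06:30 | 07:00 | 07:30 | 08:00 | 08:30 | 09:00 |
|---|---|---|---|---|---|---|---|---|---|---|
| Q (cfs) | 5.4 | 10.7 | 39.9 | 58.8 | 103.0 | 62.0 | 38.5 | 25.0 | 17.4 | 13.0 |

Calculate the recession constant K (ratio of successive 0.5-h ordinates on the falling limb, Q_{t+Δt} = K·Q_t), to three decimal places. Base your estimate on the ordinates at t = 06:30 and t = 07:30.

K ≈ 0.611

Using the recession-limb readings at t = 06:30 and t = 07:30: Q falls from 103.0 to 38.5 cfs over 2 intervals.
K = (Q₂/Q₁)^(1/2) = (38.5/103.0)^(1/2) = 0.611.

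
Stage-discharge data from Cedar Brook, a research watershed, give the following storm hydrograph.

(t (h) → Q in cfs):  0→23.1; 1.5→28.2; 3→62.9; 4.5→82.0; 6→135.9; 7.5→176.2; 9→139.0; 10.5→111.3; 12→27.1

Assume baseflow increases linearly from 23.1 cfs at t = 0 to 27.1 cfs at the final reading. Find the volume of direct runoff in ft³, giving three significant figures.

Direct-runoff ordinates (Q − Q_b): 0.00, 4.60, 38.80, 57.40, 110.80, 150.60, 112.90, 84.70, 0.00 cfs.
ΣQ_DR = 559.8 cfs.
With Δt = 1.5 h = 5400 s, V = ΣQ_DR · Δt = 559.8 × 5400 = 3.02 × 10^6 ft³.

V ≈ 3.02 × 10^6 ft³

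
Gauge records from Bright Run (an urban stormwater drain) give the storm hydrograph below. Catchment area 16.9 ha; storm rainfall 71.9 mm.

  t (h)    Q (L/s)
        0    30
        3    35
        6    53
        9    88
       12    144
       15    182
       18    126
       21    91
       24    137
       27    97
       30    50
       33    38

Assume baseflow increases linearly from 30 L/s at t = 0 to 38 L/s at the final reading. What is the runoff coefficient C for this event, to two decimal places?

ΣQ_DR = 663.0 L/s; V = ΣQ_DR·Δt = 7.160 × 10^6 L.
Runoff depth d = V / A = 42.37 mm.
C = d / P = 42.37 / 71.9 = 0.59.

C ≈ 0.59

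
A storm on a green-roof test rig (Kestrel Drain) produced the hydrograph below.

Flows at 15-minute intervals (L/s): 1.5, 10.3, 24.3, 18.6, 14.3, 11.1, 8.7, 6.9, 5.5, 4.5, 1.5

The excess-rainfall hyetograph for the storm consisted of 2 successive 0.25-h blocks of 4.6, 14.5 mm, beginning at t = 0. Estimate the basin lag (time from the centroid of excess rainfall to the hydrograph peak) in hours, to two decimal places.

Centroid of excess rainfall: t_c = Σ P_i·t̄_i / ΣP_i = 0.3148 h (block centres at 0.125, 0.375 h).
Hydrograph peak occurs at t = 0.5 h, so basin lag t_L = 0.5 − 0.3148 = 0.19 h.

t_L ≈ 0.19 h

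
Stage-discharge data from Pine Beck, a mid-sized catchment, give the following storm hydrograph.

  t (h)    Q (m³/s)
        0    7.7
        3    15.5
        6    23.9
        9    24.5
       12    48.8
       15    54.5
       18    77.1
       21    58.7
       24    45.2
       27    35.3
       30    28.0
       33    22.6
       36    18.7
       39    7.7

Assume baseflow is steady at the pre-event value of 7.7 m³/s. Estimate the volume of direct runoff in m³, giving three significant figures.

Direct-runoff ordinates (Q − Q_b): 0.0, 7.8, 16.2, 16.8, 41.1, 46.8, 69.4, 51.0, 37.5, 27.6, 20.3, 14.9, 11.0, 0.0 m³/s.
ΣQ_DR = 360.4 m³/s.
With Δt = 3 h = 10800 s, V = ΣQ_DR · Δt = 360.4 × 10800 = 3.89 × 10^6 m³.

V ≈ 3.89 × 10^6 m³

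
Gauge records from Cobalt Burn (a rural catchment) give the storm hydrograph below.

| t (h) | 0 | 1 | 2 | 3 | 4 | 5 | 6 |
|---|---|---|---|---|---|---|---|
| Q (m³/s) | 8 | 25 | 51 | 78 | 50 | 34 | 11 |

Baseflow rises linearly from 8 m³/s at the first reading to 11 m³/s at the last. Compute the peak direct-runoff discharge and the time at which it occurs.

Subtracting baseflow gives direct-runoff ordinates: 0.00, 16.50, 42.00, 68.50, 40.00, 23.50, 0.00 m³/s.
The maximum is 68.50 m³/s, occurring at the reading for t = 3 h.

Q_p = 68.50 m³/s at t = 3 h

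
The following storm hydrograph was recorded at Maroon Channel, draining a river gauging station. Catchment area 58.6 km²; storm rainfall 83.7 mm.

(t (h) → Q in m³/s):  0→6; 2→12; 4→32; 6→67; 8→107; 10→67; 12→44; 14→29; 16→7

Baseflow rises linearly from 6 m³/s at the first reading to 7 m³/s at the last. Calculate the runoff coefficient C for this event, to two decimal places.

C ≈ 0.46

ΣQ_DR = 312.5 m³/s; V = ΣQ_DR·Δt = 2.250 × 10^6 m³.
Runoff depth d = V / A = 38.40 mm.
C = d / P = 38.40 / 83.7 = 0.46.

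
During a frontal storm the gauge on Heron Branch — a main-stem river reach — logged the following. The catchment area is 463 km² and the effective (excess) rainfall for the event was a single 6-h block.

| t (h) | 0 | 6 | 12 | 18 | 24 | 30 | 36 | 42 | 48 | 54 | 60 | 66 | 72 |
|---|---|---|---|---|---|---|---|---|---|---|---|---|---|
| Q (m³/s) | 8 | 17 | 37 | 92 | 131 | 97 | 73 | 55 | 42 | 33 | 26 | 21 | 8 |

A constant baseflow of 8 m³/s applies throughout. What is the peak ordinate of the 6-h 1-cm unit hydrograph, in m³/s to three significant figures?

Direct runoff: 0.0, 9.0, 29.0, 84.0, 123.0, 89.0, 65.0, 47.0, 34.0, 25.0, 18.0, 13.0, 0.0 m³/s; ΣQ_DR = 536.0 m³/s, peak = 123.0 m³/s.
Runoff depth d = ΣQ_DR·Δt / A = 536.0 × 21600 / (463 km²) = 25.01 mm.
The 1-cm UH is the DRH scaled by (10 mm)/d, so U_p = 123.0 × 10/25.01 = 49.2 m³/s.

U_p ≈ 49.2 m³/s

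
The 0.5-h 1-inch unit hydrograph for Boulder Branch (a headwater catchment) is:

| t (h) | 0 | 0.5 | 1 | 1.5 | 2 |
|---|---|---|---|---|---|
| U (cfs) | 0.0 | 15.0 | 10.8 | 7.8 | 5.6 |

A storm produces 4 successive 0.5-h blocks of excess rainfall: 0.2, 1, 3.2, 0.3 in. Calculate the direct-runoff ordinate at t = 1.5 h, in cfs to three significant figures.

By discrete convolution, Q_j = Σ (P_i / 1 in) · U_{j−i}.
At t = 1.5 h (j=3): Q = (0.2/1)·7.8 + (1/1)·10.8 + (3.2/1)·15.0 + (0.3/1)·0.0 = 60.4 cfs.

Q ≈ 60.4 cfs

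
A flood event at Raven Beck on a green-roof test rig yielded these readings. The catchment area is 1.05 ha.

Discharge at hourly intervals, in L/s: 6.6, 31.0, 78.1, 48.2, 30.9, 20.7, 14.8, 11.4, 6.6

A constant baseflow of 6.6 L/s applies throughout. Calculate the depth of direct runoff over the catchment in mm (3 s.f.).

d ≈ 64.8 mm

Direct runoff: 0.0, 24.4, 71.5, 41.6, 24.3, 14.1, 8.2, 4.8, 0.0 L/s; ΣQ_DR = 188.9 L/s.
V = ΣQ_DR · Δt = 188.9 × 3600 s = 6.800 × 10^5 L.
Over A = 1.05 ha, depth = V / A = 64.8 mm.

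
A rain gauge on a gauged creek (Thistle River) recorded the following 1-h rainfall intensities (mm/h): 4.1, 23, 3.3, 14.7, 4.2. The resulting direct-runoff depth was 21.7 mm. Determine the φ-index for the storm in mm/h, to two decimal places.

φ ≈ 8.00 mm/h

Only the 2 blocks with intensity above φ contribute runoff: 23, 14.7 mm/h.
Σ(I−φ)·Δt = d  ⇒  (23+14.7 − 2φ)·1 = 21.7
φ = (37.70 − 21.7/1) / 2 = 8.00 mm/h.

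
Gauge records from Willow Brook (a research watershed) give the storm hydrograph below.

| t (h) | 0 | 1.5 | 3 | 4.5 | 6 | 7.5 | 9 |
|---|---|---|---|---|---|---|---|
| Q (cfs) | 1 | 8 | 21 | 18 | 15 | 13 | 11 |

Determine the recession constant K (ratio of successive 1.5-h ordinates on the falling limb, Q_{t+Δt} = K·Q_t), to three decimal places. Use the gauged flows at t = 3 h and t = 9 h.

K ≈ 0.851

Using the recession-limb readings at t = 3 h and t = 9 h: Q falls from 21 to 11 cfs over 4 intervals.
K = (Q₂/Q₁)^(1/4) = (11/21)^(1/4) = 0.851.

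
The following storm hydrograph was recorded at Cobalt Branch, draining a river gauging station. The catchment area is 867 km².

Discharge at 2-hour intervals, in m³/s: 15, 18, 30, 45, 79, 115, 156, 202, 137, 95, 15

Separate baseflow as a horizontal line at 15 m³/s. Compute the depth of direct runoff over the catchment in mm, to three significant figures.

d ≈ 6.16 mm

Direct runoff: 0.0, 3.0, 15.0, 30.0, 64.0, 100.0, 141.0, 187.0, 122.0, 80.0, 0.0 m³/s; ΣQ_DR = 742.0 m³/s.
V = ΣQ_DR · Δt = 742.0 × 7200 s = 5.342 × 10^6 m³.
Over A = 867 km², depth = V / A = 6.16 mm.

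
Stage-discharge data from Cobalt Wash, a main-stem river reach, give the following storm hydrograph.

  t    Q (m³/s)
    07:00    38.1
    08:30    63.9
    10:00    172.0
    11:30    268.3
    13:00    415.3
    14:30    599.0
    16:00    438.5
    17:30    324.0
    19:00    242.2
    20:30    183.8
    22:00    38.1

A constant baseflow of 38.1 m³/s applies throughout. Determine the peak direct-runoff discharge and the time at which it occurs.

Q_p = 560.9 m³/s at t = 14:30

Subtracting baseflow gives direct-runoff ordinates: 0.0, 25.8, 133.9, 230.2, 377.2, 560.9, 400.4, 285.9, 204.1, 145.7, 0.0 m³/s.
The maximum is 560.9 m³/s, occurring at the reading for t = 14:30.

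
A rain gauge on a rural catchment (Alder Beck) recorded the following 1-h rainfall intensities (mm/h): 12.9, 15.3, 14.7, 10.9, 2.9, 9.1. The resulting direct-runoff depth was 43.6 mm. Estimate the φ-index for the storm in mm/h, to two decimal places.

Only the 5 blocks with intensity above φ contribute runoff: 12.9, 15.3, 14.7, 10.9, 9.1 mm/h.
Σ(I−φ)·Δt = d  ⇒  (12.9+15.3+14.7+10.9+9.1 − 5φ)·1 = 43.6
φ = (62.90 − 43.6/1) / 5 = 3.86 mm/h.

φ ≈ 3.86 mm/h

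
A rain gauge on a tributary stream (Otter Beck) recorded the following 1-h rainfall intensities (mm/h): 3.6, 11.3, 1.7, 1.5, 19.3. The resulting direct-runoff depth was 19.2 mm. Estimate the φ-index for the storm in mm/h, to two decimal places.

Only the 2 blocks with intensity above φ contribute runoff: 11.3, 19.3 mm/h.
Σ(I−φ)·Δt = d  ⇒  (11.3+19.3 − 2φ)·1 = 19.2
φ = (30.60 − 19.2/1) / 2 = 5.70 mm/h.

φ ≈ 5.70 mm/h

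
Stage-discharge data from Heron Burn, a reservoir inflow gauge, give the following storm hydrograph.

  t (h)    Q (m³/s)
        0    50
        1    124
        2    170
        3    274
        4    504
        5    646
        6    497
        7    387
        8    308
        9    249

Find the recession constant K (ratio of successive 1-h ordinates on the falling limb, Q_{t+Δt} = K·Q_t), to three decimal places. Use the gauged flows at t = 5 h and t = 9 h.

Using the recession-limb readings at t = 5 h and t = 9 h: Q falls from 646 to 249 m³/s over 4 intervals.
K = (Q₂/Q₁)^(1/4) = (249/646)^(1/4) = 0.788.

K ≈ 0.788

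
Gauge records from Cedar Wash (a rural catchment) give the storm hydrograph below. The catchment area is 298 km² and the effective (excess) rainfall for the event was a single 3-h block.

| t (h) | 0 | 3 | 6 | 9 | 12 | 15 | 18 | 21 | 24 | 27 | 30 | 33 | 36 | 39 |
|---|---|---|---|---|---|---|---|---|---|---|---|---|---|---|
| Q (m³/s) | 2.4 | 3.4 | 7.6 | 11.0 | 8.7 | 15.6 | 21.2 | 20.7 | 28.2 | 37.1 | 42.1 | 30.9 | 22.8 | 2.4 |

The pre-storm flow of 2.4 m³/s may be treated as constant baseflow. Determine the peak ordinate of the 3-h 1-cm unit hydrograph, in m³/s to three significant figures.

U_p ≈ 49.7 m³/s

Direct runoff: 0.0, 1.0, 5.2, 8.6, 6.3, 13.2, 18.8, 18.3, 25.8, 34.7, 39.7, 28.5, 20.4, 0.0 m³/s; ΣQ_DR = 220.5 m³/s, peak = 39.7 m³/s.
Runoff depth d = ΣQ_DR·Δt / A = 220.5 × 10800 / (298 km²) = 7.991 mm.
The 1-cm UH is the DRH scaled by (10 mm)/d, so U_p = 39.7 × 10/7.991 = 49.7 m³/s.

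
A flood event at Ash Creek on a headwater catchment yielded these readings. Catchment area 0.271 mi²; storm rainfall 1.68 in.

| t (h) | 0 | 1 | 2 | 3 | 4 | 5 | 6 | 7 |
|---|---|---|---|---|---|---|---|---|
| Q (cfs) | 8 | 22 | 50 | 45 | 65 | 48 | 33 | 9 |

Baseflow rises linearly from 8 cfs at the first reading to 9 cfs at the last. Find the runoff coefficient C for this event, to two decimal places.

C ≈ 0.72

ΣQ_DR = 212.0 cfs; V = ΣQ_DR·Δt = 7.632 × 10^5 ft³.
Runoff depth d = V / A = 1.212 in.
C = d / P = 1.212 / 1.68 = 0.72.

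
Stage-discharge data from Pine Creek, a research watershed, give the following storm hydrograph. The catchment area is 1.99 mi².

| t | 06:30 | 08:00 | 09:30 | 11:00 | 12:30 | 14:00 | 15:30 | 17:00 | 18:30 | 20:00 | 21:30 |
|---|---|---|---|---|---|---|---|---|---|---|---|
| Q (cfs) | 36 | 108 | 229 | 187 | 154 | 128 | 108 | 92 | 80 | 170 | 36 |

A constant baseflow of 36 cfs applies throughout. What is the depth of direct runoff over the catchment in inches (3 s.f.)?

d ≈ 1.09 in

Direct runoff: 0.0, 72.0, 193.0, 151.0, 118.0, 92.0, 72.0, 56.0, 44.0, 134.0, 0.0 cfs; ΣQ_DR = 932.0 cfs.
V = ΣQ_DR · Δt = 932.0 × 5400 s = 5.033 × 10^6 ft³.
Over A = 1.99 mi², depth = V / A = 1.09 in.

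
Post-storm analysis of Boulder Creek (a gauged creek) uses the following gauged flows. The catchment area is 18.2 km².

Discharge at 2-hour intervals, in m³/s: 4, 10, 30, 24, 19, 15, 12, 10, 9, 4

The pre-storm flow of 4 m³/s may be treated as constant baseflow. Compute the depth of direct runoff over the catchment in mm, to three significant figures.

Direct runoff: 0.0, 6.0, 26.0, 20.0, 15.0, 11.0, 8.0, 6.0, 5.0, 0.0 m³/s; ΣQ_DR = 97.00 m³/s.
V = ΣQ_DR · Δt = 97.00 × 7200 s = 6.984 × 10^5 m³.
Over A = 18.2 km², depth = V / A = 38.4 mm.

d ≈ 38.4 mm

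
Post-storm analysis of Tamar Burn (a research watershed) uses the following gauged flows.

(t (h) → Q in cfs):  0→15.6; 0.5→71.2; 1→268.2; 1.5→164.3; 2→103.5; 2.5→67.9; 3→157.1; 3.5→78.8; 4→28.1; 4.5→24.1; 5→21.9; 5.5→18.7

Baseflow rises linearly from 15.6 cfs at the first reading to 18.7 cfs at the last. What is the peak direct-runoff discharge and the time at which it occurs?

Q_p = 252.04 cfs at t = 1 h

Subtracting baseflow gives direct-runoff ordinates: 0.00, 55.32, 252.04, 147.85, 86.77, 50.89, 139.81, 61.23, 10.25, 5.96, 3.48, 0.00 cfs.
The maximum is 252.04 cfs, occurring at the reading for t = 1 h.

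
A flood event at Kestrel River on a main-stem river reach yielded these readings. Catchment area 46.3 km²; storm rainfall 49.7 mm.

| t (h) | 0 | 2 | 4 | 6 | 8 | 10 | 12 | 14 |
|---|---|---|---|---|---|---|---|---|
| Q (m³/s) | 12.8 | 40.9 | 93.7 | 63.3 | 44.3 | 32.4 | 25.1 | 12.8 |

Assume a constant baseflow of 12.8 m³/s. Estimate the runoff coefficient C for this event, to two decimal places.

ΣQ_DR = 222.9 m³/s; V = ΣQ_DR·Δt = 1.605 × 10^6 m³.
Runoff depth d = V / A = 34.66 mm.
C = d / P = 34.66 / 49.7 = 0.70.

C ≈ 0.70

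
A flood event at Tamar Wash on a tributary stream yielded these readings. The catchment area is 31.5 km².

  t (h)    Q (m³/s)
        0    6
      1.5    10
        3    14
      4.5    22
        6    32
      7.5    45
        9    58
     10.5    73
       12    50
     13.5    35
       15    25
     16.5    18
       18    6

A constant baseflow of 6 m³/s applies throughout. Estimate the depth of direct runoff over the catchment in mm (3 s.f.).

d ≈ 54.2 mm

Direct runoff: 0.0, 4.0, 8.0, 16.0, 26.0, 39.0, 52.0, 67.0, 44.0, 29.0, 19.0, 12.0, 0.0 m³/s; ΣQ_DR = 316.0 m³/s.
V = ΣQ_DR · Δt = 316.0 × 5400 s = 1.706 × 10^6 m³.
Over A = 31.5 km², depth = V / A = 54.2 mm.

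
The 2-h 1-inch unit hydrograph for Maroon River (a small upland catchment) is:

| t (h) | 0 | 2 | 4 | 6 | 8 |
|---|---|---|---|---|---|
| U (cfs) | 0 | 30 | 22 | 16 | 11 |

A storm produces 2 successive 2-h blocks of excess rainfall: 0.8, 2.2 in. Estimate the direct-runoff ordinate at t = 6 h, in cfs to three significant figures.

Q ≈ 61.2 cfs

By discrete convolution, Q_j = Σ (P_i / 1 in) · U_{j−i}.
At t = 6 h (j=3): Q = (0.8/1)·16 + (2.2/1)·22 = 61.2 cfs.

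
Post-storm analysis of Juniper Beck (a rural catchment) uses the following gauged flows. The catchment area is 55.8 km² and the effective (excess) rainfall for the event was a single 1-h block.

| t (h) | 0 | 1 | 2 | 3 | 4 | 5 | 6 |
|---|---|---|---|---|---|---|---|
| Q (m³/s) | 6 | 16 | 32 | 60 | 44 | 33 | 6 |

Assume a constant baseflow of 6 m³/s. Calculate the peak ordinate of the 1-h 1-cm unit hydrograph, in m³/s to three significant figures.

Direct runoff: 0.0, 10.0, 26.0, 54.0, 38.0, 27.0, 0.0 m³/s; ΣQ_DR = 155.0 m³/s, peak = 54.0 m³/s.
Runoff depth d = ΣQ_DR·Δt / A = 155.0 × 3600 / (55.8 km²) = 10.00 mm.
The 1-cm UH is the DRH scaled by (10 mm)/d, so U_p = 54.0 × 10/10.00 = 54.0 m³/s.

U_p ≈ 54.0 m³/s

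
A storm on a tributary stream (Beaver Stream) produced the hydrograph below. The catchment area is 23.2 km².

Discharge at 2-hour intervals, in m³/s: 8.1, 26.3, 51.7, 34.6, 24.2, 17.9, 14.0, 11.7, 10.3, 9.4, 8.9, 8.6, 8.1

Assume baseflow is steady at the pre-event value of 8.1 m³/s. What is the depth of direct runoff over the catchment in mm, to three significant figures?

d ≈ 39.9 mm

Direct runoff: 0.0, 18.2, 43.6, 26.5, 16.1, 9.8, 5.9, 3.6, 2.2, 1.3, 0.8, 0.5, 0.0 m³/s; ΣQ_DR = 128.5 m³/s.
V = ΣQ_DR · Δt = 128.5 × 7200 s = 9.252 × 10^5 m³.
Over A = 23.2 km², depth = V / A = 39.9 mm.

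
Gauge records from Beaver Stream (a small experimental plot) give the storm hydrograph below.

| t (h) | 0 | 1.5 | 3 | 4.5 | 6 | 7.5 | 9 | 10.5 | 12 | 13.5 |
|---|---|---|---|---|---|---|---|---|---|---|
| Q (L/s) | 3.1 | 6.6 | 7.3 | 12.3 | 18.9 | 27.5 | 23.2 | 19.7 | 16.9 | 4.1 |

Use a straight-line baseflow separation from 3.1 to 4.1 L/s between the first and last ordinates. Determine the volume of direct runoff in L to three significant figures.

Direct-runoff ordinates (Q − Q_b): 0.00, 3.39, 3.98, 8.87, 15.36, 23.84, 19.43, 15.82, 12.91, 0.00 L/s.
ΣQ_DR = 103.6 L/s.
With Δt = 1.5 h = 5400 s, V = ΣQ_DR · Δt = 103.6 × 5400 = 5.59 × 10^5 L.

V ≈ 5.59 × 10^5 L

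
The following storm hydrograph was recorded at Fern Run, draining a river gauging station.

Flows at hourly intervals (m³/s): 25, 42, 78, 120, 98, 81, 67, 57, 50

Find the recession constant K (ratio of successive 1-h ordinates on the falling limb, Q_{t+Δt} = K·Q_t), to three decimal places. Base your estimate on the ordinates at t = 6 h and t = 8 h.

K ≈ 0.864

Using the recession-limb readings at t = 6 h and t = 8 h: Q falls from 67 to 50 m³/s over 2 intervals.
K = (Q₂/Q₁)^(1/2) = (50/67)^(1/2) = 0.864.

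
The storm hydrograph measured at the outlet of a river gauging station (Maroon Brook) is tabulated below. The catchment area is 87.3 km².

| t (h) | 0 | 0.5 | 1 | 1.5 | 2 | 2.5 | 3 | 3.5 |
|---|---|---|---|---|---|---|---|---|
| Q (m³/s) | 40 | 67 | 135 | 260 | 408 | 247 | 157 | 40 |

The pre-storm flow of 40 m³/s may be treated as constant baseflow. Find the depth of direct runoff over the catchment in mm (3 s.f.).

Direct runoff: 0.0, 27.0, 95.0, 220.0, 368.0, 207.0, 117.0, 0.0 m³/s; ΣQ_DR = 1034 m³/s.
V = ΣQ_DR · Δt = 1034 × 1800 s = 1.861 × 10^6 m³.
Over A = 87.3 km², depth = V / A = 21.3 mm.

d ≈ 21.3 mm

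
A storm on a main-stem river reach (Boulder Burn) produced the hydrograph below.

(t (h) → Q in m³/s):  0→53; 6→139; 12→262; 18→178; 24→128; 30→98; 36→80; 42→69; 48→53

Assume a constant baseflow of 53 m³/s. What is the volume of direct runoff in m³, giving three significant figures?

Direct-runoff ordinates (Q − Q_b): 0.0, 86.0, 209.0, 125.0, 75.0, 45.0, 27.0, 16.0, 0.0 m³/s.
ΣQ_DR = 583.0 m³/s.
With Δt = 6 h = 21600 s, V = ΣQ_DR · Δt = 583.0 × 21600 = 1.26 × 10^7 m³.

V ≈ 1.26 × 10^7 m³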